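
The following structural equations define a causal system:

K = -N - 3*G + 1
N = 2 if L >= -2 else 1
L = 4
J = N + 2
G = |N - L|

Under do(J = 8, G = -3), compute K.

Under do(J = 8, G = -3), each intervened variable's structural equation is replaced by its fixed value.
N = 2 if L >= -2 else 1  [with L=4]  = 2
K = -N - 3*G + 1  [with N=2, G=-3]  = 8

8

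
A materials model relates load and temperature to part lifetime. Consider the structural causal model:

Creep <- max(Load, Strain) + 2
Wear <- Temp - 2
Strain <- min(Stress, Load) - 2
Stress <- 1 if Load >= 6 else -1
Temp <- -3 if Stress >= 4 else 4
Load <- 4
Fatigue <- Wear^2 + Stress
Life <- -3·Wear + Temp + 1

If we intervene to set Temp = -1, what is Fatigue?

The intervention breaks the incoming arrows to Temp: Temp <- -3 if Stress >= 4 else 4 no longer applies, and Temp = -1.
Stress = 1 if Load >= 6 else -1  [with Load=4]  = -1
Wear = Temp - 2  [with Temp=-1]  = -3
Fatigue = Wear^2 + Stress  [with Wear=-3, Stress=-1]  = 8

8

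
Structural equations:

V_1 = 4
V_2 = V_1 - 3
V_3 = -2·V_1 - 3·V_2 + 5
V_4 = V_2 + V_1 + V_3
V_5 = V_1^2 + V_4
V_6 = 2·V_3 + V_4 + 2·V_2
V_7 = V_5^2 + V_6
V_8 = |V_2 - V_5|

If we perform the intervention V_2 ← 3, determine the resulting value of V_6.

-23

Under do(V_2=3), the mechanism V_2 = V_1 - 3 is discarded; V_2 is fixed at 3.
V_3 = -2·V_1 - 3·V_2 + 5  [with V_1=4, V_2=3]  = -12
V_4 = V_2 + V_1 + V_3  [with V_2=3, V_1=4, V_3=-12]  = -5
V_6 = 2·V_3 + V_4 + 2·V_2  [with V_3=-12, V_4=-5, V_2=3]  = -23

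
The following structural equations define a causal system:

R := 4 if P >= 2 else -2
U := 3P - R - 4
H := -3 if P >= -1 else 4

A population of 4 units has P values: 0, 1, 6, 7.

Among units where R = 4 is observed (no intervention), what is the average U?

E[U|R=4] averages over only the 2 units with R=4 (P = 6, 7): U = 10, 13, mean 11.5.

11.5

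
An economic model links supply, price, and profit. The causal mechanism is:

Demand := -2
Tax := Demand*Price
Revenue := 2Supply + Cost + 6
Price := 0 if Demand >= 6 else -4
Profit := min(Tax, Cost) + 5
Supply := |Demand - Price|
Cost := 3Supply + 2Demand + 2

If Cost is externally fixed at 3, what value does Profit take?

The intervention breaks the incoming arrows to Cost: Cost := 3Supply + 2Demand + 2 no longer applies, and Cost = 3.
Price = 0 if Demand >= 6 else -4  [with Demand=-2]  = -4
Tax = Demand*Price  [with Demand=-2, Price=-4]  = 8
Profit = min(Tax, Cost) + 5  [with Tax=8, Cost=3]  = 8

8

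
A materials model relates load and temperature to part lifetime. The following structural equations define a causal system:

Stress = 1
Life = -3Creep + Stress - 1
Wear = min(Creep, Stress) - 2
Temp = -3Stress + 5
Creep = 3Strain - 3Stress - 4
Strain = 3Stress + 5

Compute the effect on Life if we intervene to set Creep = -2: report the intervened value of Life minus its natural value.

57

Under do(Creep=-2), the mechanism Creep = 3Strain - 3Stress - 4 is discarded; Creep is fixed at -2.
Life = -3Creep + Stress - 1  [with Creep=-2, Stress=1]  = 6
Without intervention: Strain = 3Stress + 5  [with Stress=1]  = 8; Creep = 3Strain - 3Stress - 4  [with Strain=8, Stress=1]  = 17; Life = -3Creep + Stress - 1  [with Creep=17, Stress=1]  = -51.
Change = 6 − (-51) = 57.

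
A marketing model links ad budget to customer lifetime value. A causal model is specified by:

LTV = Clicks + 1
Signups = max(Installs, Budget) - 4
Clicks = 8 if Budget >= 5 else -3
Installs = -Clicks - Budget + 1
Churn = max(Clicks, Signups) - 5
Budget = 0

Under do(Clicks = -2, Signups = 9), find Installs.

3

The joint intervention fixes Clicks = -2, Signups = 9, removing each variable's own equation.
Installs = -Clicks - Budget + 1  [with Clicks=-2, Budget=0]  = 3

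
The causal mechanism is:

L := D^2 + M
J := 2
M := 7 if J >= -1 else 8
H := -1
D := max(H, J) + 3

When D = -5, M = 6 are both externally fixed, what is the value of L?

31

The joint intervention fixes D = -5, M = 6, removing each variable's own equation.
L = D^2 + M  [with D=-5, M=6]  = 31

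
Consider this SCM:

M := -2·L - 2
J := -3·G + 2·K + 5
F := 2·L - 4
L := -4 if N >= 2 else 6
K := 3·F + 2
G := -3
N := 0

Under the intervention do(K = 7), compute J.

Under do(K=7), the mechanism K := 3·F + 2 is discarded; K is fixed at 7.
J = -3·G + 2·K + 5  [with G=-3, K=7]  = 28

28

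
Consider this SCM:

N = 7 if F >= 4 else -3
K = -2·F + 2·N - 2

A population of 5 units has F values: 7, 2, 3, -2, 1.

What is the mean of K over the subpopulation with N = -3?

-10

Observing N=-3 restricts to units where N's equation naturally yields -3: F ∈ {2, 3, -2, 1}. In that subpopulation K = -12, -14, -4, -10, mean -10.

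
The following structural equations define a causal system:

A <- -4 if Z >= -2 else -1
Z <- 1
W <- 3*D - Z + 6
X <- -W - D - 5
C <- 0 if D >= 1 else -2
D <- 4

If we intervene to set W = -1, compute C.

0

The intervention breaks the incoming arrows to W: W <- 3*D - Z + 6 no longer applies, and W = -1.
No directed path runs from W to C, so C keeps its natural value.
C = 0 if D >= 1 else -2  [with D=4]  = 0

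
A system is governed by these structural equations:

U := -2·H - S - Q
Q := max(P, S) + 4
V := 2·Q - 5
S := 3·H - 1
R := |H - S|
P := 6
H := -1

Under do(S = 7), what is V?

The intervention breaks the incoming arrows to S: S := 3·H - 1 no longer applies, and S = 7.
Q = max(P, S) + 4  [with P=6, S=7]  = 11
V = 2·Q - 5  [with Q=11]  = 17

17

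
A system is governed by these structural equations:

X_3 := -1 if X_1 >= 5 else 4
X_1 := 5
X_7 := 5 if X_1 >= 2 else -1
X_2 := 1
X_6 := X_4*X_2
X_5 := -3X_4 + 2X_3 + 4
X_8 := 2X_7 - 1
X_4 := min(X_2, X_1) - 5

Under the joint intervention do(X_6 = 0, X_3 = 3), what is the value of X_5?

22

Under do(X_6 = 0, X_3 = 3), each intervened variable's structural equation is replaced by its fixed value.
X_4 = min(X_2, X_1) - 5  [with X_2=1, X_1=5]  = -4
X_5 = -3X_4 + 2X_3 + 4  [with X_4=-4, X_3=3]  = 22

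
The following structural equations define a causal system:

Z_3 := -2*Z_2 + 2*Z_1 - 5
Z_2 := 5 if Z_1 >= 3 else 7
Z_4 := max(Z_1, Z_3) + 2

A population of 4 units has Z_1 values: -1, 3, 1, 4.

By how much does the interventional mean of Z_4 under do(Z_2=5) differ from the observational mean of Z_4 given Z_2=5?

Every unit gets Z_2=5 under the intervention. Z_4 values become 1, 5, 3, 6; E[Z_4|do(Z_2=5)] = 3.75.
Conditioning on Z_2=5 selects the 2 unit(s) with Z_1 ∈ {3, 4}. Their Z_4 values: 5, 6. Mean = 5.5.
Difference = 3.75 − 5.5 = -1.75.

-1.75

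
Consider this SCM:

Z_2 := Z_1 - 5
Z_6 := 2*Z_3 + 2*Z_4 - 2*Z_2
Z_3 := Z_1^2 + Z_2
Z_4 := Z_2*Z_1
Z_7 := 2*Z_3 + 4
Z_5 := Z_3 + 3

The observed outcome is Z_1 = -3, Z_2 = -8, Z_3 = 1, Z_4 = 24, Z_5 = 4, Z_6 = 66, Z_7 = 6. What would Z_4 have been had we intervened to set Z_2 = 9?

Under do(Z_2=9), the mechanism Z_2 := Z_1 - 5 is discarded; Z_2 is fixed at 9.
Z_4 = Z_2*Z_1  [with Z_2=9, Z_1=-3]  = -27

-27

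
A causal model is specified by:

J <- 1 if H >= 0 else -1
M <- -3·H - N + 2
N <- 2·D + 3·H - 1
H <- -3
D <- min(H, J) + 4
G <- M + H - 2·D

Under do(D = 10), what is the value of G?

-22

The intervention breaks the incoming arrows to D: D <- min(H, J) + 4 no longer applies, and D = 10.
N = 2·D + 3·H - 1  [with D=10, H=-3]  = 10
M = -3·H - N + 2  [with H=-3, N=10]  = 1
G = M + H - 2·D  [with M=1, H=-3, D=10]  = -22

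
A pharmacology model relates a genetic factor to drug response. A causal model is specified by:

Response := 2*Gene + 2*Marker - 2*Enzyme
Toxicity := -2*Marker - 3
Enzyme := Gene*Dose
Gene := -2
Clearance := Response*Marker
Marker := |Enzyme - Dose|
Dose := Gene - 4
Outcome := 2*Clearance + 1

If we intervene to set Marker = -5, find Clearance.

190

The intervention breaks the incoming arrows to Marker: Marker := |Enzyme - Dose| no longer applies, and Marker = -5.
Dose = Gene - 4  [with Gene=-2]  = -6
Enzyme = Gene*Dose  [with Gene=-2, Dose=-6]  = 12
Response = 2*Gene + 2*Marker - 2*Enzyme  [with Gene=-2, Marker=-5, Enzyme=12]  = -38
Clearance = Response*Marker  [with Response=-38, Marker=-5]  = 190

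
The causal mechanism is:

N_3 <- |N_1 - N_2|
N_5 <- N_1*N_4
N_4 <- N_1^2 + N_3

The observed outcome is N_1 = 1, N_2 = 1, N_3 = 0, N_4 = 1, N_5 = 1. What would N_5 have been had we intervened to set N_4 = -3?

-3

Intervening sets N_4 = -3 and removes its equation (N_4 <- N_1^2 + N_3).
N_5 = N_1*N_4  [with N_1=1, N_4=-3]  = -3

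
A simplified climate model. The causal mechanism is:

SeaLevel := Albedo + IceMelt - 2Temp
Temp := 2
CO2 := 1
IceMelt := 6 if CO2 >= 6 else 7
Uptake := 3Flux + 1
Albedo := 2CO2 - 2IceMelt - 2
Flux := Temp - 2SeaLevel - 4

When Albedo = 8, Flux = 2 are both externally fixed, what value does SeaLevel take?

Setting Albedo = 8, Flux = 2 by intervention discards those variables' equations.
IceMelt = 6 if CO2 >= 6 else 7  [with CO2=1]  = 7
SeaLevel = Albedo + IceMelt - 2Temp  [with Albedo=8, IceMelt=7, Temp=2]  = 11

11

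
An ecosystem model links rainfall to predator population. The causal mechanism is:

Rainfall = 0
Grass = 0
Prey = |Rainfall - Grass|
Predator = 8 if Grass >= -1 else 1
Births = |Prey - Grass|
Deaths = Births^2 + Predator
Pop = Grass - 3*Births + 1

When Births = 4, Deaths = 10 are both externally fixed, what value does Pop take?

Under do(Births = 4, Deaths = 10), each intervened variable's structural equation is replaced by its fixed value.
Pop = Grass - 3*Births + 1  [with Grass=0, Births=4]  = -11

-11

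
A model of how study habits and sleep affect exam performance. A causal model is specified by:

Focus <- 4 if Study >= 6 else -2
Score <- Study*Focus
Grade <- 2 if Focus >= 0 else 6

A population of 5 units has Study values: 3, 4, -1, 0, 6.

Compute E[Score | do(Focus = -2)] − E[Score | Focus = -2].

-1.8

Every unit gets Focus=-2 under the intervention. Score values become -6, -8, 2, 0, -12; E[Score|do(Focus=-2)] = -4.8.
Observing Focus=-2 restricts to units where Focus's equation naturally yields -2: Study ∈ {3, 4, -1, 0}. In that subpopulation Score = -6, -8, 2, 0, mean -3.
Difference = -4.8 − (-3) = -1.8.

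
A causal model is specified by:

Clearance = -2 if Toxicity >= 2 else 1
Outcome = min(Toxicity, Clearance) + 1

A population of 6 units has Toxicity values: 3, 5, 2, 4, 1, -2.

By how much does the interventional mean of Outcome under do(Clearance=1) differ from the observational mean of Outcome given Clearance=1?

1

Under do(Clearance=1), Clearance's equation is replaced by Clearance=1 for every unit. Per-unit Outcome: 2, 2, 2, 2, 2, -1. Mean = 1.5.
E[Outcome|Clearance=1] averages over only the 2 units with Clearance=1 (Toxicity = 1, -2): Outcome = 2, -1, mean 0.5.
Difference = 1.5 − 0.5 = 1.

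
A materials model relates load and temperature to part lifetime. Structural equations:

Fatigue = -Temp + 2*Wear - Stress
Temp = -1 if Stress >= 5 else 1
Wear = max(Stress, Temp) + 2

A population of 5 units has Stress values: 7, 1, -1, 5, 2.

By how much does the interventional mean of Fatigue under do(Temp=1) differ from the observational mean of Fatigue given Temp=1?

Every unit gets Temp=1 under the intervention. Fatigue values become 10, 4, 6, 8, 5; E[Fatigue|do(Temp=1)] = 6.6.
Conditioning on Temp=1 selects the 3 unit(s) with Stress ∈ {1, -1, 2}. Their Fatigue values: 4, 6, 5. Mean = 5.
Difference = 6.6 − 5 = 1.6.

1.6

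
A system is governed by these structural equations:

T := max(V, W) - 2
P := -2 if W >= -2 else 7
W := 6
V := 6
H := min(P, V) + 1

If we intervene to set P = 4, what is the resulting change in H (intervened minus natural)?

6

Intervening sets P = 4 and removes its equation (P := -2 if W >= -2 else 7).
H = min(P, V) + 1  [with P=4, V=6]  = 5
Without intervention: P = -2 if W >= -2 else 7  [with W=6]  = -2; H = min(P, V) + 1  [with P=-2, V=6]  = -1.
Change = 5 − (-1) = 6.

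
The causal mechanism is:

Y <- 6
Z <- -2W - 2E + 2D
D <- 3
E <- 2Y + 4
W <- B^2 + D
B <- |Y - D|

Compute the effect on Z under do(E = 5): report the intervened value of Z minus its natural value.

22

The intervention breaks the incoming arrows to E: E <- 2Y + 4 no longer applies, and E = 5.
B = |Y - D|  [with Y=6, D=3]  = 3
W = B^2 + D  [with B=3, D=3]  = 12
Z = -2W - 2E + 2D  [with W=12, E=5, D=3]  = -28
Without intervention: B = |Y - D|  [with Y=6, D=3]  = 3; W = B^2 + D  [with B=3, D=3]  = 12; E = 2Y + 4  [with Y=6]  = 16; Z = -2W - 2E + 2D  [with W=12, E=16, D=3]  = -50.
Change = -28 − (-50) = 22.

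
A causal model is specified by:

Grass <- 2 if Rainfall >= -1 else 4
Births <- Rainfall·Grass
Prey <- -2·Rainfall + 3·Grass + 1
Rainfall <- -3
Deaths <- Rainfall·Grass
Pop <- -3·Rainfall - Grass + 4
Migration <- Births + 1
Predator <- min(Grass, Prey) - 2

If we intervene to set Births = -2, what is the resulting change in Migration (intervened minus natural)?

Under do(Births=-2), the mechanism Births <- Rainfall·Grass is discarded; Births is fixed at -2.
Migration = Births + 1  [with Births=-2]  = -1
Without intervention: Grass = 2 if Rainfall >= -1 else 4  [with Rainfall=-3]  = 4; Births = Rainfall·Grass  [with Rainfall=-3, Grass=4]  = -12; Migration = Births + 1  [with Births=-12]  = -11.
Change = -1 − (-11) = 10.

10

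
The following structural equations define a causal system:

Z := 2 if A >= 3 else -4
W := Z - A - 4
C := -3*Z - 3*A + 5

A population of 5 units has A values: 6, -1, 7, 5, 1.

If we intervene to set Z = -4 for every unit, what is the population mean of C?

6.2

Every unit gets Z=-4 under the intervention. C values become -1, 20, -4, 2, 14; E[C|do(Z=-4)] = 6.2.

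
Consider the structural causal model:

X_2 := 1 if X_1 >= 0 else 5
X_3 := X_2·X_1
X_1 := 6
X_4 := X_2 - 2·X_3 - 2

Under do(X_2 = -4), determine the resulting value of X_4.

42

Under do(X_2=-4), the mechanism X_2 := 1 if X_1 >= 0 else 5 is discarded; X_2 is fixed at -4.
X_3 = X_2·X_1  [with X_2=-4, X_1=6]  = -24
X_4 = X_2 - 2·X_3 - 2  [with X_2=-4, X_3=-24]  = 42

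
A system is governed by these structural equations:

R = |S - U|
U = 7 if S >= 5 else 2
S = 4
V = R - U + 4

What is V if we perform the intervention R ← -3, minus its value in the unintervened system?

The intervention breaks the incoming arrows to R: R = |S - U| no longer applies, and R = -3.
U = 7 if S >= 5 else 2  [with S=4]  = 2
V = R - U + 4  [with R=-3, U=2]  = -1
Without intervention: U = 7 if S >= 5 else 2  [with S=4]  = 2; R = |S - U|  [with S=4, U=2]  = 2; V = R - U + 4  [with R=2, U=2]  = 4.
Change = -1 − 4 = -5.

-5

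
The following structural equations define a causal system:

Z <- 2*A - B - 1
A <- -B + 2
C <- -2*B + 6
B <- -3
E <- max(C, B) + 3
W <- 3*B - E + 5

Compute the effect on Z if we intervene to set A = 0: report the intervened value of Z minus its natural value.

-10

The intervention breaks the incoming arrows to A: A <- -B + 2 no longer applies, and A = 0.
Z = 2*A - B - 1  [with A=0, B=-3]  = 2
Without intervention: A = -B + 2  [with B=-3]  = 5; Z = 2*A - B - 1  [with A=5, B=-3]  = 12.
Change = 2 − 12 = -10.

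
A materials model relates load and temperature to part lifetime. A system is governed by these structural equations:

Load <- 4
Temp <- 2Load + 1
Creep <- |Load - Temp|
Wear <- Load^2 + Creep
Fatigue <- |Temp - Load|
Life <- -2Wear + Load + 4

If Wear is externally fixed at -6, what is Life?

Under do(Wear=-6), the mechanism Wear <- Load^2 + Creep is discarded; Wear is fixed at -6.
Life = -2Wear + Load + 4  [with Wear=-6, Load=4]  = 20

20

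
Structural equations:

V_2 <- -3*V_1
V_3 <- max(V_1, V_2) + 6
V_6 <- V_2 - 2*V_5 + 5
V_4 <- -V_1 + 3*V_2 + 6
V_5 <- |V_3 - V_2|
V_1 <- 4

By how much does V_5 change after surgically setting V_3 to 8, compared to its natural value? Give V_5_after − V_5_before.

do(V_3=8) replaces the equation V_3 <- max(V_1, V_2) + 6 with the constant V_3 = 8.
V_2 = -3*V_1  [with V_1=4]  = -12
V_5 = |V_3 - V_2|  [with V_3=8, V_2=-12]  = 20
Without intervention: V_2 = -3*V_1  [with V_1=4]  = -12; V_3 = max(V_1, V_2) + 6  [with V_1=4, V_2=-12]  = 10; V_5 = |V_3 - V_2|  [with V_3=10, V_2=-12]  = 22.
Change = 20 − 22 = -2.

-2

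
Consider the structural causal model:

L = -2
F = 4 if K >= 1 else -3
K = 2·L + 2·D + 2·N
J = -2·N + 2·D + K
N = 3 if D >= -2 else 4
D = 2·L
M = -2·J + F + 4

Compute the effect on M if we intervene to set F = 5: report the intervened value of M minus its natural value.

Under do(F=5), the mechanism F = 4 if K >= 1 else -3 is discarded; F is fixed at 5.
D = 2·L  [with L=-2]  = -4
N = 3 if D >= -2 else 4  [with D=-4]  = 4
K = 2·L + 2·D + 2·N  [with L=-2, D=-4, N=4]  = -4
J = -2·N + 2·D + K  [with N=4, D=-4, K=-4]  = -20
M = -2·J + F + 4  [with J=-20, F=5]  = 49
Without intervention: D = 2·L  [with L=-2]  = -4; N = 3 if D >= -2 else 4  [with D=-4]  = 4; K = 2·L + 2·D + 2·N  [with L=-2, D=-4, N=4]  = -4; F = 4 if K >= 1 else -3  [with K=-4]  = -3; J = -2·N + 2·D + K  [with N=4, D=-4, K=-4]  = -20; M = -2·J + F + 4  [with J=-20, F=-3]  = 41.
Change = 49 − 41 = 8.

8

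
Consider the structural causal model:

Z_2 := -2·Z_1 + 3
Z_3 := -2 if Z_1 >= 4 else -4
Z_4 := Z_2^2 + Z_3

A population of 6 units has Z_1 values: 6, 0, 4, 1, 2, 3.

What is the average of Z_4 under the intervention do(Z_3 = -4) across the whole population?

17

The intervention sets Z_3=-4 in all 6 units regardless of Z_1. Recomputing Z_4 per unit gives 77, 5, 21, -3, -3, 5; average 17.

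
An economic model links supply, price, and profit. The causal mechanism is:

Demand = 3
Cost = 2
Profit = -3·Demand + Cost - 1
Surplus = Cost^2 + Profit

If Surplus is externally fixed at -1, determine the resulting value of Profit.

Under do(Surplus=-1), the mechanism Surplus = Cost^2 + Profit is discarded; Surplus is fixed at -1.
Since Profit is not a descendant of the intervened variable, it is unaffected.
Profit = -3·Demand + Cost - 1  [with Demand=3, Cost=2]  = -8

-8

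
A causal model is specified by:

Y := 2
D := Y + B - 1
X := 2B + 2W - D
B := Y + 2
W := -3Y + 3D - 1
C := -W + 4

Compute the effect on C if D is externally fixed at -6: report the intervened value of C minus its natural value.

33

The intervention breaks the incoming arrows to D: D := Y + B - 1 no longer applies, and D = -6.
W = -3Y + 3D - 1  [with Y=2, D=-6]  = -25
C = -W + 4  [with W=-25]  = 29
Without intervention: B = Y + 2  [with Y=2]  = 4; D = Y + B - 1  [with Y=2, B=4]  = 5; W = -3Y + 3D - 1  [with Y=2, D=5]  = 8; C = -W + 4  [with W=8]  = -4.
Change = 29 − (-4) = 33.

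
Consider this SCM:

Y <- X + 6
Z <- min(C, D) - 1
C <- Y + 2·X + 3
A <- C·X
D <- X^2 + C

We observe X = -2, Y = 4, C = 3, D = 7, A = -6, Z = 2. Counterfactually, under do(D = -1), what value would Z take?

-2

Under do(D=-1), the mechanism D <- X^2 + C is discarded; D is fixed at -1.
Y = X + 6  [with X=-2]  = 4
C = Y + 2·X + 3  [with Y=4, X=-2]  = 3
Z = min(C, D) - 1  [with C=3, D=-1]  = -2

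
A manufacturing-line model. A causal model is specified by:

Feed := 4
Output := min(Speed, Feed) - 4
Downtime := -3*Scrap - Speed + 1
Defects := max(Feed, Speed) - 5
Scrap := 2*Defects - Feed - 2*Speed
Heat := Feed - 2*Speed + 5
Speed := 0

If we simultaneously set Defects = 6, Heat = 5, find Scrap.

The joint intervention fixes Defects = 6, Heat = 5, removing each variable's own equation.
Scrap = 2*Defects - Feed - 2*Speed  [with Defects=6, Feed=4, Speed=0]  = 8

8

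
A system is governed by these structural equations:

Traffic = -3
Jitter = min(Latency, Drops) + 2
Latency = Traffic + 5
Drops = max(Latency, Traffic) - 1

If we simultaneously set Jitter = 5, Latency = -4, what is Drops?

-4

Setting Jitter = 5, Latency = -4 by intervention discards those variables' equations.
Drops = max(Latency, Traffic) - 1  [with Latency=-4, Traffic=-3]  = -4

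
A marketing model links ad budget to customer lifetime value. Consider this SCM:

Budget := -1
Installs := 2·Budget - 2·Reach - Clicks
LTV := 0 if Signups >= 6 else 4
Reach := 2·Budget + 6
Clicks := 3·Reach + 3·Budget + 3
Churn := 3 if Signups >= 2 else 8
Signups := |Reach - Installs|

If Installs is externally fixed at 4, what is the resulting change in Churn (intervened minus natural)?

Under do(Installs=4), the mechanism Installs := 2·Budget - 2·Reach - Clicks is discarded; Installs is fixed at 4.
Reach = 2·Budget + 6  [with Budget=-1]  = 4
Signups = |Reach - Installs|  [with Reach=4, Installs=4]  = 0
Churn = 3 if Signups >= 2 else 8  [with Signups=0]  = 8
Without intervention: Reach = 2·Budget + 6  [with Budget=-1]  = 4; Clicks = 3·Reach + 3·Budget + 3  [with Reach=4, Budget=-1]  = 12; Installs = 2·Budget - 2·Reach - Clicks  [with Budget=-1, Reach=4, Clicks=12]  = -22; Signups = |Reach - Installs|  [with Reach=4, Installs=-22]  = 26; Churn = 3 if Signups >= 2 else 8  [with Signups=26]  = 3.
Change = 8 − 3 = 5.

5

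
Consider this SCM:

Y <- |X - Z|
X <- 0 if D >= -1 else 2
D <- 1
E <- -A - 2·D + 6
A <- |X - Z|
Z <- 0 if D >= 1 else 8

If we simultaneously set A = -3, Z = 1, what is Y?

The joint intervention fixes A = -3, Z = 1, removing each variable's own equation.
X = 0 if D >= -1 else 2  [with D=1]  = 0
Y = |X - Z|  [with X=0, Z=1]  = 1

1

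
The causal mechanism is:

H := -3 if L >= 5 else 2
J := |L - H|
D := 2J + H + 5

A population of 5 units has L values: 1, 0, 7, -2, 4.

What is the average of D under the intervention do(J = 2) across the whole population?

Every unit gets J=2 under the intervention. D values become 11, 11, 6, 11, 11; E[D|do(J=2)] = 10.

10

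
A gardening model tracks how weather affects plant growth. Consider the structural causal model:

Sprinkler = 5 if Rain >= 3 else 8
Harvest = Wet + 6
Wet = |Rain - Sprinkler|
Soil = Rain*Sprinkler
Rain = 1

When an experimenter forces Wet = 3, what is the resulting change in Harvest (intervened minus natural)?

-4

Intervening sets Wet = 3 and removes its equation (Wet = |Rain - Sprinkler|).
Harvest = Wet + 6  [with Wet=3]  = 9
Without intervention: Sprinkler = 5 if Rain >= 3 else 8  [with Rain=1]  = 8; Wet = |Rain - Sprinkler|  [with Rain=1, Sprinkler=8]  = 7; Harvest = Wet + 6  [with Wet=7]  = 13.
Change = 9 − 13 = -4.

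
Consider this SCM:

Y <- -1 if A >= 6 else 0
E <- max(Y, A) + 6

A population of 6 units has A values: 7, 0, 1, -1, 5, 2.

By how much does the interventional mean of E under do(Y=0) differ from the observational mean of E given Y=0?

Under do(Y=0), Y's equation is replaced by Y=0 for every unit. Per-unit E: 13, 6, 7, 6, 11, 8. Mean = 8.5.
E[E|Y=0] averages over only the 5 units with Y=0 (A = 0, 1, -1, 5, 2): E = 6, 7, 6, 11, 8, mean 7.6.
Difference = 8.5 − 7.6 = 0.9.

0.9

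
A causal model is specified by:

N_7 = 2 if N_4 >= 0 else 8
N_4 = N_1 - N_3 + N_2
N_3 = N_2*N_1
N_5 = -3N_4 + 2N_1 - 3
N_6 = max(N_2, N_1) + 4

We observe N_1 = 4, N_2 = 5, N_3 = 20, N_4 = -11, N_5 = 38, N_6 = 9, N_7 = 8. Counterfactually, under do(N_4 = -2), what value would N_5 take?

11

Intervening sets N_4 = -2 and removes its equation (N_4 = N_1 - N_3 + N_2).
N_5 = -3N_4 + 2N_1 - 3  [with N_4=-2, N_1=4]  = 11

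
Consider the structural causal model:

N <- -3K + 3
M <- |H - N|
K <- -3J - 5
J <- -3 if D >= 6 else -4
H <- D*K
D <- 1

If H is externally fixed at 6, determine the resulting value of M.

The intervention breaks the incoming arrows to H: H <- D*K no longer applies, and H = 6.
J = -3 if D >= 6 else -4  [with D=1]  = -4
K = -3J - 5  [with J=-4]  = 7
N = -3K + 3  [with K=7]  = -18
M = |H - N|  [with H=6, N=-18]  = 24

24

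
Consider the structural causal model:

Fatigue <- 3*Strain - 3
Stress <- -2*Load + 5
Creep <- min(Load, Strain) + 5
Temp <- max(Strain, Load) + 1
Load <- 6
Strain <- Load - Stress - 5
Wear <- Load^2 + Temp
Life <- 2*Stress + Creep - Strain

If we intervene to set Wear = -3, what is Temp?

do(Wear=-3) replaces the equation Wear <- Load^2 + Temp with the constant Wear = -3.
No directed path runs from Wear to Temp, so Temp keeps its natural value.
Stress = -2*Load + 5  [with Load=6]  = -7
Strain = Load - Stress - 5  [with Load=6, Stress=-7]  = 8
Temp = max(Strain, Load) + 1  [with Strain=8, Load=6]  = 9

9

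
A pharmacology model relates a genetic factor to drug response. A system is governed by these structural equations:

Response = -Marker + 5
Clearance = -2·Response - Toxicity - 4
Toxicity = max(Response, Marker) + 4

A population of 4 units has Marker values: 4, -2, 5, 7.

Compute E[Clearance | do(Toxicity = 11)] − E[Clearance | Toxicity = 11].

2

Every unit gets Toxicity=11 under the intervention. Clearance values become -17, -29, -15, -11; E[Clearance|do(Toxicity=11)] = -18.
Conditioning on Toxicity=11 selects the 2 unit(s) with Marker ∈ {-2, 7}. Their Clearance values: -29, -11. Mean = -20.
Difference = -18 − (-20) = 2.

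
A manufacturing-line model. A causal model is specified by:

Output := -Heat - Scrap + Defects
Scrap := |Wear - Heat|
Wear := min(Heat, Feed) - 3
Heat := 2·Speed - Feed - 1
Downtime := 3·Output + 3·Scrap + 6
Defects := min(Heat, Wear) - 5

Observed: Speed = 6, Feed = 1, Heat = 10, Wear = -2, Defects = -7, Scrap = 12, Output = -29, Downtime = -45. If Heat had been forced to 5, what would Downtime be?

-30

The intervention breaks the incoming arrows to Heat: Heat := 2·Speed - Feed - 1 no longer applies, and Heat = 5.
Wear = min(Heat, Feed) - 3  [with Heat=5, Feed=1]  = -2
Defects = min(Heat, Wear) - 5  [with Heat=5, Wear=-2]  = -7
Scrap = |Wear - Heat|  [with Wear=-2, Heat=5]  = 7
Output = -Heat - Scrap + Defects  [with Heat=5, Scrap=7, Defects=-7]  = -19
Downtime = 3·Output + 3·Scrap + 6  [with Output=-19, Scrap=7]  = -30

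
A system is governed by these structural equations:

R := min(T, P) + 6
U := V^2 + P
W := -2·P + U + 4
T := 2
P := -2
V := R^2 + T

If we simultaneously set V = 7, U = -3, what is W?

The joint intervention fixes V = 7, U = -3, removing each variable's own equation.
W = -2·P + U + 4  [with P=-2, U=-3]  = 5

5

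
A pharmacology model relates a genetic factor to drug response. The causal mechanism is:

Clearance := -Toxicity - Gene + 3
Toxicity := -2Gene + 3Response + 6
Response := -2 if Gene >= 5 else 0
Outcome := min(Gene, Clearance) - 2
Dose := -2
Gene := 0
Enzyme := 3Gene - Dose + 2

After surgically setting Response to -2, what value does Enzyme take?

Under do(Response=-2), the mechanism Response := -2 if Gene >= 5 else 0 is discarded; Response is fixed at -2.
Since Enzyme is not a descendant of the intervened variable, it is unaffected.
Enzyme = 3Gene - Dose + 2  [with Gene=0, Dose=-2]  = 4

4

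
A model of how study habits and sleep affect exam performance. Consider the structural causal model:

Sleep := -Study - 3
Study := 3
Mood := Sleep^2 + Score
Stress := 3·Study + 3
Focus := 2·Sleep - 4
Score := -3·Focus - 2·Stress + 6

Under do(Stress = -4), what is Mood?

The intervention breaks the incoming arrows to Stress: Stress := 3·Study + 3 no longer applies, and Stress = -4.
Sleep = -Study - 3  [with Study=3]  = -6
Focus = 2·Sleep - 4  [with Sleep=-6]  = -16
Score = -3·Focus - 2·Stress + 6  [with Focus=-16, Stress=-4]  = 62
Mood = Sleep^2 + Score  [with Sleep=-6, Score=62]  = 98

98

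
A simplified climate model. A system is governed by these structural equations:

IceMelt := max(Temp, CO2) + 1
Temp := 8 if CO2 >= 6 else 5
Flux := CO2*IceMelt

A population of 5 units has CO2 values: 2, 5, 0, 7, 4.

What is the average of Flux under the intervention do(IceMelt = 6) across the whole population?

21.6

Under do(IceMelt=6), IceMelt's equation is replaced by IceMelt=6 for every unit. Per-unit Flux: 12, 30, 0, 42, 24. Mean = 21.6.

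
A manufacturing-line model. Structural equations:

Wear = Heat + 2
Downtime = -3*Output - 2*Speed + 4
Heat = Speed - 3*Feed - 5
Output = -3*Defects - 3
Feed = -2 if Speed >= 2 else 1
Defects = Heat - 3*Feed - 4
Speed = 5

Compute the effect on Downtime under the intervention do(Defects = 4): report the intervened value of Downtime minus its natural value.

-36

Under do(Defects=4), the mechanism Defects = Heat - 3*Feed - 4 is discarded; Defects is fixed at 4.
Output = -3*Defects - 3  [with Defects=4]  = -15
Downtime = -3*Output - 2*Speed + 4  [with Output=-15, Speed=5]  = 39
Without intervention: Feed = -2 if Speed >= 2 else 1  [with Speed=5]  = -2; Heat = Speed - 3*Feed - 5  [with Speed=5, Feed=-2]  = 6; Defects = Heat - 3*Feed - 4  [with Heat=6, Feed=-2]  = 8; Output = -3*Defects - 3  [with Defects=8]  = -27; Downtime = -3*Output - 2*Speed + 4  [with Output=-27, Speed=5]  = 75.
Change = 39 − 75 = -36.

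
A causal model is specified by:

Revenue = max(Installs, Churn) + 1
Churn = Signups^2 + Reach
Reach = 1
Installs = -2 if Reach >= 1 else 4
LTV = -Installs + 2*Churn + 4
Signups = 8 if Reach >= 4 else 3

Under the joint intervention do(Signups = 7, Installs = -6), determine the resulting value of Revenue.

51

Setting Signups = 7, Installs = -6 by intervention discards those variables' equations.
Churn = Signups^2 + Reach  [with Signups=7, Reach=1]  = 50
Revenue = max(Installs, Churn) + 1  [with Installs=-6, Churn=50]  = 51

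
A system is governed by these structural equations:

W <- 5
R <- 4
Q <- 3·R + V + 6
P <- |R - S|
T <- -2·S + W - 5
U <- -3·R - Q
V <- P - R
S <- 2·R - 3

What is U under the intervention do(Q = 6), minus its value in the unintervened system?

9

Intervening sets Q = 6 and removes its equation (Q <- 3·R + V + 6).
U = -3·R - Q  [with R=4, Q=6]  = -18
Without intervention: S = 2·R - 3  [with R=4]  = 5; P = |R - S|  [with R=4, S=5]  = 1; V = P - R  [with P=1, R=4]  = -3; Q = 3·R + V + 6  [with R=4, V=-3]  = 15; U = -3·R - Q  [with R=4, Q=15]  = -27.
Change = -18 − (-27) = 9.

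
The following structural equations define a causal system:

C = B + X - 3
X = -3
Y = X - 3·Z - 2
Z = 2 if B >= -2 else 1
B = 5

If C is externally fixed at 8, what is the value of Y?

-11

do(C=8) replaces the equation C = B + X - 3 with the constant C = 8.
Y is not downstream of the intervention, so its value is determined by the original equations.
Z = 2 if B >= -2 else 1  [with B=5]  = 2
Y = X - 3·Z - 2  [with X=-3, Z=2]  = -11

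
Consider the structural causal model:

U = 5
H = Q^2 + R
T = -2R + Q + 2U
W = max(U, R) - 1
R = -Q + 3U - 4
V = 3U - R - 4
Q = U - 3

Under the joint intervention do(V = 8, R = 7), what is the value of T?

The joint intervention fixes V = 8, R = 7, removing each variable's own equation.
Q = U - 3  [with U=5]  = 2
T = -2R + Q + 2U  [with R=7, Q=2, U=5]  = -2

-2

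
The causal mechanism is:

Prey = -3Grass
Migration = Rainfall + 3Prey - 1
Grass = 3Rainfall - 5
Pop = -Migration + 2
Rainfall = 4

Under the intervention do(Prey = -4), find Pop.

11

do(Prey=-4) replaces the equation Prey = -3Grass with the constant Prey = -4.
Migration = Rainfall + 3Prey - 1  [with Rainfall=4, Prey=-4]  = -9
Pop = -Migration + 2  [with Migration=-9]  = 11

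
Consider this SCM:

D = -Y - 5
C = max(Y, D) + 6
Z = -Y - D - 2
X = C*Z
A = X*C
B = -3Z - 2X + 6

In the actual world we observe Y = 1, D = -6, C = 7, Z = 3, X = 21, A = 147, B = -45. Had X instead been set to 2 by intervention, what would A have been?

The intervention breaks the incoming arrows to X: X = C*Z no longer applies, and X = 2.
D = -Y - 5  [with Y=1]  = -6
C = max(Y, D) + 6  [with Y=1, D=-6]  = 7
A = X*C  [with X=2, C=7]  = 14

14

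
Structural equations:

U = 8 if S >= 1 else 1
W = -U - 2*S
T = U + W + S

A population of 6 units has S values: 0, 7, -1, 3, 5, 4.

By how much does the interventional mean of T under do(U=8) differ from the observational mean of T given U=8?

1.75

Every unit gets U=8 under the intervention. T values become 0, -7, 1, -3, -5, -4; E[T|do(U=8)] = -3.
E[T|U=8] averages over only the 4 units with U=8 (S = 7, 3, 5, 4): T = -7, -3, -5, -4, mean -4.75.
Difference = -3 − (-4.75) = 1.75.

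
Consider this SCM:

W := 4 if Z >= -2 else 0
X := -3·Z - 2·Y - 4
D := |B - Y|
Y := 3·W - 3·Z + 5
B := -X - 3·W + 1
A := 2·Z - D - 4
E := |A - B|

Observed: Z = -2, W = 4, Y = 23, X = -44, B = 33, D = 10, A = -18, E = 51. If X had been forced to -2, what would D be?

Under do(X=-2), the mechanism X := -3·Z - 2·Y - 4 is discarded; X is fixed at -2.
W = 4 if Z >= -2 else 0  [with Z=-2]  = 4
Y = 3·W - 3·Z + 5  [with W=4, Z=-2]  = 23
B = -X - 3·W + 1  [with X=-2, W=4]  = -9
D = |B - Y|  [with B=-9, Y=23]  = 32

32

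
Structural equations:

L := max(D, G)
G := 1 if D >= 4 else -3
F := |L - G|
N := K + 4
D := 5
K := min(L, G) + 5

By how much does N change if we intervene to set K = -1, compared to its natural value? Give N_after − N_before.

-7

Intervening sets K = -1 and removes its equation (K := min(L, G) + 5).
N = K + 4  [with K=-1]  = 3
Without intervention: G = 1 if D >= 4 else -3  [with D=5]  = 1; L = max(D, G)  [with D=5, G=1]  = 5; K = min(L, G) + 5  [with L=5, G=1]  = 6; N = K + 4  [with K=6]  = 10.
Change = 3 − 10 = -7.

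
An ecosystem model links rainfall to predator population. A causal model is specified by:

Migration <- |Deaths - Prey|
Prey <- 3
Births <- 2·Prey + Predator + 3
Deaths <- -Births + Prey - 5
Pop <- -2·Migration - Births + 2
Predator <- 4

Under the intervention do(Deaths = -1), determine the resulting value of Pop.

Under do(Deaths=-1), the mechanism Deaths <- -Births + Prey - 5 is discarded; Deaths is fixed at -1.
Births = 2·Prey + Predator + 3  [with Prey=3, Predator=4]  = 13
Migration = |Deaths - Prey|  [with Deaths=-1, Prey=3]  = 4
Pop = -2·Migration - Births + 2  [with Migration=4, Births=13]  = -19

-19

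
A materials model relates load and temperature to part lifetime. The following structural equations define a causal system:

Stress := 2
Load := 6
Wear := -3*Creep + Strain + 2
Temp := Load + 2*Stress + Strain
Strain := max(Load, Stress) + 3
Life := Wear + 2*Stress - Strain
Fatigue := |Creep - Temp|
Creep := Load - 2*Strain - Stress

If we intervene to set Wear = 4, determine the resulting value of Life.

Intervening sets Wear = 4 and removes its equation (Wear := -3*Creep + Strain + 2).
Strain = max(Load, Stress) + 3  [with Load=6, Stress=2]  = 9
Life = Wear + 2*Stress - Strain  [with Wear=4, Stress=2, Strain=9]  = -1

-1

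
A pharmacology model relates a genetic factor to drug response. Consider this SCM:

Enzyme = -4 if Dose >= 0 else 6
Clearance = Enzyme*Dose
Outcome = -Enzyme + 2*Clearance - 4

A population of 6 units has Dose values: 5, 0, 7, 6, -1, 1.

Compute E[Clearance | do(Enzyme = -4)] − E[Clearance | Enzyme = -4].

3.2

Every unit gets Enzyme=-4 under the intervention. Clearance values become -20, 0, -28, -24, 4, -4; E[Clearance|do(Enzyme=-4)] = -12.
E[Clearance|Enzyme=-4] averages over only the 5 units with Enzyme=-4 (Dose = 5, 0, 7, 6, 1): Clearance = -20, 0, -28, -24, -4, mean -15.2.
Difference = -12 − (-15.2) = 3.2.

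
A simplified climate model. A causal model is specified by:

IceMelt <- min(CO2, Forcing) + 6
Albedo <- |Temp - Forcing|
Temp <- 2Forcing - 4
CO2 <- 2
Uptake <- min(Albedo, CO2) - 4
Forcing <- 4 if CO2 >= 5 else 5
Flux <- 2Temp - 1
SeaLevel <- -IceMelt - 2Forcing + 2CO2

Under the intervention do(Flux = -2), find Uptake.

-3

do(Flux=-2) replaces the equation Flux <- 2Temp - 1 with the constant Flux = -2.
Uptake is not downstream of the intervention, so its value is determined by the original equations.
Forcing = 4 if CO2 >= 5 else 5  [with CO2=2]  = 5
Temp = 2Forcing - 4  [with Forcing=5]  = 6
Albedo = |Temp - Forcing|  [with Temp=6, Forcing=5]  = 1
Uptake = min(Albedo, CO2) - 4  [with Albedo=1, CO2=2]  = -3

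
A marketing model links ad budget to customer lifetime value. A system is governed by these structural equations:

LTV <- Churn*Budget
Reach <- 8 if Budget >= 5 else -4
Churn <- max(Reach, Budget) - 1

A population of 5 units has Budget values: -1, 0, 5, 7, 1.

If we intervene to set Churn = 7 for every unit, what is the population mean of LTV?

Under do(Churn=7), Churn's equation is replaced by Churn=7 for every unit. Per-unit LTV: -7, 0, 35, 49, 7. Mean = 16.8.

16.8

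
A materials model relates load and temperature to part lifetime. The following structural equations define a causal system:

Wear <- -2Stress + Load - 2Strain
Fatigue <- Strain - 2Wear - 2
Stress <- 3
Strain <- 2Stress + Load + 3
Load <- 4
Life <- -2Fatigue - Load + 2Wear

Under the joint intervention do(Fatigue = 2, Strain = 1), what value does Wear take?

-4

Under do(Fatigue = 2, Strain = 1), each intervened variable's structural equation is replaced by its fixed value.
Wear = -2Stress + Load - 2Strain  [with Stress=3, Load=4, Strain=1]  = -4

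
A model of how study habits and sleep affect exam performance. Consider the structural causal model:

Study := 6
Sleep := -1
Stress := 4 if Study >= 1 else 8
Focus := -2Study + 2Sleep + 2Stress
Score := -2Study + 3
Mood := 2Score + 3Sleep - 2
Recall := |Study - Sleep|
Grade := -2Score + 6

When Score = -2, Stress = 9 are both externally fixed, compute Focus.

Under do(Score = -2, Stress = 9), each intervened variable's structural equation is replaced by its fixed value.
Focus = -2Study + 2Sleep + 2Stress  [with Study=6, Sleep=-1, Stress=9]  = 4

4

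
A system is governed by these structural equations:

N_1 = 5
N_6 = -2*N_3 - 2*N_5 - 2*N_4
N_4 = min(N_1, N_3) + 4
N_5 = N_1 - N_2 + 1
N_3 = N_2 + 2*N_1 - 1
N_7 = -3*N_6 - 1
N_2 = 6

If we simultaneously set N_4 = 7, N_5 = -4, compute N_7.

Under do(N_4 = 7, N_5 = -4), each intervened variable's structural equation is replaced by its fixed value.
N_3 = N_2 + 2*N_1 - 1  [with N_2=6, N_1=5]  = 15
N_6 = -2*N_3 - 2*N_5 - 2*N_4  [with N_3=15, N_5=-4, N_4=7]  = -36
N_7 = -3*N_6 - 1  [with N_6=-36]  = 107

107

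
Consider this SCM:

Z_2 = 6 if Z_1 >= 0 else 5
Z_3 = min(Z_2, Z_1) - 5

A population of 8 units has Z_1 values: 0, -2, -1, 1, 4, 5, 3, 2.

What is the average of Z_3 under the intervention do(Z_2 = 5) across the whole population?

do(Z_2=5) breaks Z_2's dependence on Z_1. With Z_2=5 fixed, Z_3 across the units is -5, -7, -6, -4, -1, 0, -2, -3, mean -3.5.

-3.5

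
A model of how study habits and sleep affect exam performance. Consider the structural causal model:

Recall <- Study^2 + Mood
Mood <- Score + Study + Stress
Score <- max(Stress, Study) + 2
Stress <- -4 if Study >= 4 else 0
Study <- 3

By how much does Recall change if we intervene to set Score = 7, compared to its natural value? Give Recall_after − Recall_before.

2

do(Score=7) replaces the equation Score <- max(Stress, Study) + 2 with the constant Score = 7.
Stress = -4 if Study >= 4 else 0  [with Study=3]  = 0
Mood = Score + Study + Stress  [with Score=7, Study=3, Stress=0]  = 10
Recall = Study^2 + Mood  [with Study=3, Mood=10]  = 19
Without intervention: Stress = -4 if Study >= 4 else 0  [with Study=3]  = 0; Score = max(Stress, Study) + 2  [with Stress=0, Study=3]  = 5; Mood = Score + Study + Stress  [with Score=5, Study=3, Stress=0]  = 8; Recall = Study^2 + Mood  [with Study=3, Mood=8]  = 17.
Change = 19 − 17 = 2.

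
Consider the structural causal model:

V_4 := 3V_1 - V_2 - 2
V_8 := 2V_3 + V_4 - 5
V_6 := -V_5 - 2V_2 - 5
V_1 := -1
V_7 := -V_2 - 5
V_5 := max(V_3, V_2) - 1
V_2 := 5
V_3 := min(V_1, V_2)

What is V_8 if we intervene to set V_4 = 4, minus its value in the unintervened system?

14

do(V_4=4) replaces the equation V_4 := 3V_1 - V_2 - 2 with the constant V_4 = 4.
V_3 = min(V_1, V_2)  [with V_1=-1, V_2=5]  = -1
V_8 = 2V_3 + V_4 - 5  [with V_3=-1, V_4=4]  = -3
Without intervention: V_3 = min(V_1, V_2)  [with V_1=-1, V_2=5]  = -1; V_4 = 3V_1 - V_2 - 2  [with V_1=-1, V_2=5]  = -10; V_8 = 2V_3 + V_4 - 5  [with V_3=-1, V_4=-10]  = -17.
Change = -3 − (-17) = 14.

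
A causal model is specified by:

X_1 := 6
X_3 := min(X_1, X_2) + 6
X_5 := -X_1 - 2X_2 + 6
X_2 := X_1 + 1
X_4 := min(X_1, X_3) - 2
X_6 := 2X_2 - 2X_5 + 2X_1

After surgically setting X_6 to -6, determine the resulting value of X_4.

4

do(X_6=-6) replaces the equation X_6 := 2X_2 - 2X_5 + 2X_1 with the constant X_6 = -6.
No directed path runs from X_6 to X_4, so X_4 keeps its natural value.
X_2 = X_1 + 1  [with X_1=6]  = 7
X_3 = min(X_1, X_2) + 6  [with X_1=6, X_2=7]  = 12
X_4 = min(X_1, X_3) - 2  [with X_1=6, X_3=12]  = 4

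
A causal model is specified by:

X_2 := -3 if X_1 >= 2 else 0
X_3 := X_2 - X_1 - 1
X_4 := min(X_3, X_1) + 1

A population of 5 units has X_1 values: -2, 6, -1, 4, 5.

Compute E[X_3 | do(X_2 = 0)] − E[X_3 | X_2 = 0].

-3.9

The intervention sets X_2=0 in all 5 units regardless of X_1. Recomputing X_3 per unit gives 1, -7, 0, -5, -6; average -3.4.
E[X_3|X_2=0] averages over only the 2 units with X_2=0 (X_1 = -2, -1): X_3 = 1, 0, mean 0.5.
Difference = -3.4 − 0.5 = -3.9.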